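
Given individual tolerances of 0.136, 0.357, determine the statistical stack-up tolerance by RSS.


RSS = sqrt(0.136^2 + 0.357^2)
= sqrt(0.145945)
= 0.3820

0.3820


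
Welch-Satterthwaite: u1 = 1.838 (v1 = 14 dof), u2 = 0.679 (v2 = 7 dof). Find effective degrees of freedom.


uc = sqrt(u1^2 + u2^2) = sqrt(1.838^2 + 0.679^2) = 1.9594093
v_eff = uc^4 / (u1^4/v1 + u2^4/v2)
= 1.9594093^4 / (1.838^4/14 + 0.679^4/7)
= 14.740108 / 0.84554644
v_eff = 17.4326

17.4326


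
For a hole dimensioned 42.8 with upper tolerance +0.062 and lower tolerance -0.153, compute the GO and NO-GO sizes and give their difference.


GO = nominal - lower_tol (smallest hole = maximum material condition)
GO = 42.8 - 0.153 = 42.647
NO-GO = nominal + upper_tol (largest hole = least material condition)
NO-GO = 42.8 + 0.062 = 42.862
spread = NO-GO - GO = 42.862 - 42.647 = 0.2150

0.2150


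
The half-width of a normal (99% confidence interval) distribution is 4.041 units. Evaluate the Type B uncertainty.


u_B = half_width / 2.576
u_B = 4.041 / 2.576
u_B = 1.5687

1.5687


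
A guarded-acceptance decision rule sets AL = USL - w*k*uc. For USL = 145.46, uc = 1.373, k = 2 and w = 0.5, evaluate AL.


U = k * uc = 2 * 1.373 = 2.746
guard band g = w * U = 0.5 * 2.746 = 1.373
AL = USL - g = 145.46 - 1.373
AL = 144.0870

144.0870


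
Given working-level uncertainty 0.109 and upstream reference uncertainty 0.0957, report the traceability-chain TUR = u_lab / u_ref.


TUR = u_lab / u_ref
= 0.109 / 0.0957
= 1.1390

1.1390


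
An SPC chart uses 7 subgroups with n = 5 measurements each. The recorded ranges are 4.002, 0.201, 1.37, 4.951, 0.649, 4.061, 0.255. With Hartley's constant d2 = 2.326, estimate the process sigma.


R_bar = (4.002 + 0.201 + 1.37 + 4.951 + 0.649 + 4.061 + 0.255) / 7
R_bar = 15.489 / 7 = 2.2127143
sigma_hat = R_bar / d2 = 2.2127143 / 2.326 = 0.9513

0.9513


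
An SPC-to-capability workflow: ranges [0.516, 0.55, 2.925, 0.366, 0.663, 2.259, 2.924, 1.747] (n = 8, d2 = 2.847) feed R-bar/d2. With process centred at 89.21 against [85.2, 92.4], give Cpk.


R_bar = (0.516 + 0.55 + 2.925 + 0.366 + 0.663 + 2.259 + 2.924 + 1.747) / 8 = 1.49375
sigma = R_bar / d2 = 1.49375 / 2.847 = 0.5246751
Cp = (USL - LSL)/(6*sigma) = (92.4 - 85.2)/(6*0.5246751) = 2.2871
Cpu = (92.4 - 89.21)/(3*0.5246751) = 2.0267
Cpl = (89.21 - 85.2)/(3*0.5246751) = 2.5476
Cpk = min(Cpu, Cpl) = 2.0267

2.0267


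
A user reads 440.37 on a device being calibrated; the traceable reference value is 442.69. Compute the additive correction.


Correction = standard - reading
= 442.69 - 440.37
= 2.3200

2.3200


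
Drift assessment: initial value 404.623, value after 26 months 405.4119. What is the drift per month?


rate = (v2 - v1) / months
= (405.4119 - 404.623) / 26
= 0.7889 / 26
= 0.0303

0.0303


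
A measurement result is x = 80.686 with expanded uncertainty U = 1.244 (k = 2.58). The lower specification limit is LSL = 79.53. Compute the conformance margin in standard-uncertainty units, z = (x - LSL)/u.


u = U / k = 1.244 / 2.58 = 0.48217054
margin = |LSL - x| = |79.53 - 80.686| = 1.156
z = margin / u = 1.156 / 0.48217054
z = 2.3975

2.3975


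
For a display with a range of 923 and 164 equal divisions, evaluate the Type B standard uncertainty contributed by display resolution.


resolution = range / divisions
resolution = 923 / 164 = 5.6280488
u_res = resolution / (2*sqrt(3))
u_res = 5.6280488 / 3.4641016
u_res = 1.6247

1.6247


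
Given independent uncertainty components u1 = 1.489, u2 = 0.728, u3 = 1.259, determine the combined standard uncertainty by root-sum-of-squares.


uc = sqrt(1.489^2 + 0.728^2 + 1.259^2)
uc = sqrt(4.332186)
uc = 2.0814

2.0814


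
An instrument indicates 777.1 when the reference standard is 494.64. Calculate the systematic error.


Systematic error = measured - true
= 777.1 - 494.64
= 282.4600

282.4600


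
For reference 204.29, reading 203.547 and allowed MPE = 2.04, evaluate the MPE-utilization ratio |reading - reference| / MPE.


e = indication - reference = 203.547 - 204.29 = -0.7430
|e| = 0.7430
ratio = |e| / MPE = 0.7430 / 2.04
ratio = 0.3642

0.3642


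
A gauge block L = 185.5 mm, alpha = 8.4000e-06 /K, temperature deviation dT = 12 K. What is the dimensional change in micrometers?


dL = L * alpha * dT
= 185.5 * 8.4000e-06 * 12
= 0.0186984 mm
dL_um = 0.0186984 * 1000 = 18.6984 um

18.6984


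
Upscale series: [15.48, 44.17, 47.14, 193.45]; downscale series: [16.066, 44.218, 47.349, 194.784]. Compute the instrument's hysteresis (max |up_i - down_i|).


|15.48 - 16.066| = 0.5860
|44.17 - 44.218| = 0.0480
|47.14 - 47.349| = 0.2090
|193.45 - 194.784| = 1.3340
hysteresis = max(diffs) = 1.3340

1.3340


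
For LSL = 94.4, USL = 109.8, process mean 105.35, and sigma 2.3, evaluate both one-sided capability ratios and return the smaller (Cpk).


Cpu = (USL - mean) / (3*sigma) = (109.8 - 105.35) / (3*2.3) = 0.6449
Cpl = (mean - LSL) / (3*sigma) = (105.35 - 94.4) / (3*2.3) = 1.5870
Cpk = min(Cpu, Cpl) = 0.6449

0.6449


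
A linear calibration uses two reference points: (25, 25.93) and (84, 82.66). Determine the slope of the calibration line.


slope = (y2 - y1) / (x2 - x1)
= (82.66 - 25.93) / (84 - 25)
= 56.7300 / 59
= 0.9615

0.9615


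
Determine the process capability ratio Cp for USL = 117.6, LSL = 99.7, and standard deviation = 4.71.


Cp = (USL - LSL) / (6 * sigma)
= (117.6 - 99.7) / (6 * 4.71)
= 17.9000 / 28.2600
= 0.6334

0.6334


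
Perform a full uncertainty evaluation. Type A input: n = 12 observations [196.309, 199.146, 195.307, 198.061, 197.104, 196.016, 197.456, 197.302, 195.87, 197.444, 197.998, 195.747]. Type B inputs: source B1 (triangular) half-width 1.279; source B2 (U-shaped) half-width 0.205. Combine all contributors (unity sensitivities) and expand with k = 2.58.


mean = (196.309 + 199.146 + 195.307 + 198.061 + 197.104 + 196.016 + 197.456 + 197.302 + 195.87 + 197.444 + 197.998 + 195.747) / 12 = 196.98
s = sqrt(sum((x - mean)^2)/(n-1)) = 1.1436873
u_A = s / sqrt(n) = 1.1436873 / sqrt(12) = 0.33015409
u_B1 = 1.279 / sqrt(6) = 0.52214956
u_B2 = 0.205 / sqrt(2) = 0.14495689
uc = sqrt(0.33015409^2 + 0.52214956^2 + 0.14495689^2) = 0.63455054
U = k * uc = 2.58 * 0.63455054
U = 1.6371

1.6371


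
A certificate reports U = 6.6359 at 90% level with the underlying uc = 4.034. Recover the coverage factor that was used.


k = U / uc
k = 6.6359 / 4.034
k = 1.645

1.645


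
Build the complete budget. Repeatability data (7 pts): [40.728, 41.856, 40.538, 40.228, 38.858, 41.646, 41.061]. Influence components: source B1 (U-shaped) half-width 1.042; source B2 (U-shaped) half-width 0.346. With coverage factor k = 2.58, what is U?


mean = (40.728 + 41.856 + 40.538 + 40.228 + 38.858 + 41.646 + 41.061) / 7 = 40.70214286
s = sqrt(sum((x - mean)^2)/(n-1)) = 1.0003597
u_A = s / sqrt(n) = 1.0003597 / sqrt(7) = 0.37810043
u_B1 = 1.042 / sqrt(2) = 0.73680527
u_B2 = 0.346 / sqrt(2) = 0.24465895
uc = sqrt(0.37810043^2 + 0.73680527^2 + 0.24465895^2) = 0.8635392
U = k * uc = 2.58 * 0.8635392
U = 2.2279

2.2279


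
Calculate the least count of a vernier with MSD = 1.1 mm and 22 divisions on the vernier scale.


LC = MSD / n_div
= 1.1 / 22
= 0.0500

0.0500


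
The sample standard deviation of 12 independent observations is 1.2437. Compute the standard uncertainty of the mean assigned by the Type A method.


u_A = s / sqrt(n)
u_A = 1.2437 / sqrt(12)
u_A = 1.2437 / 3.4641016
u_A = 0.3590

0.3590


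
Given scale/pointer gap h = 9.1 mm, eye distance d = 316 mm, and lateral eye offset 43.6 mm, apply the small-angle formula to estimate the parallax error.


error = h * offset / d
= 9.1 * 43.6 / 316
= 1.2556

1.2556


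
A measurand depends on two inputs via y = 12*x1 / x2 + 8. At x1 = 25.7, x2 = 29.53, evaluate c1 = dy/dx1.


y = 12*x1 / x2 + 8
dy/dx1 = 12/x2
Evaluate at x2 = 29.53: c1 = 12 / 29.53
c1 = 0.4064

0.4064


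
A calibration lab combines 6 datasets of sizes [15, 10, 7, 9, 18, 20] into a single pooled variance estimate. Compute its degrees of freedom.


nu = sum_i (n_i - 1)
nu = ((15 - 1) + (10 - 1) + (7 - 1) + (9 - 1) + (18 - 1) + (20 - 1))
nu = 14 + 9 + 6 + 8 + 17 + 19
nu = 73

73


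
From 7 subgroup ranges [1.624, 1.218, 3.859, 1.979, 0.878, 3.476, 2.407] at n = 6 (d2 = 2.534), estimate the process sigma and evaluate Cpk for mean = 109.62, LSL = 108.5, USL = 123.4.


R_bar = (1.624 + 1.218 + 3.859 + 1.979 + 0.878 + 3.476 + 2.407) / 7 = 2.2058571
sigma = R_bar / d2 = 2.2058571 / 2.534 = 0.87050399
Cp = (USL - LSL)/(6*sigma) = (123.4 - 108.5)/(6*0.87050399) = 2.8528
Cpu = (123.4 - 109.62)/(3*0.87050399) = 5.2766
Cpl = (109.62 - 108.5)/(3*0.87050399) = 0.4289
Cpk = min(Cpu, Cpl) = 0.4289

0.4289


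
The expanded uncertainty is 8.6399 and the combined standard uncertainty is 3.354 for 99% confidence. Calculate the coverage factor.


k = U / uc
k = 8.6399 / 3.354
k = 2.576

2.576


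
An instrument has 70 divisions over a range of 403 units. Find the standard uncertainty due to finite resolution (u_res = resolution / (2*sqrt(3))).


resolution = range / divisions
resolution = 403 / 70 = 5.7571429
u_res = resolution / (2*sqrt(3))
u_res = 5.7571429 / 3.4641016
u_res = 1.6619

1.6619


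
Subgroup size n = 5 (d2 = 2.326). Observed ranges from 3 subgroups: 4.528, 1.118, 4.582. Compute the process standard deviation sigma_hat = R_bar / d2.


R_bar = (4.528 + 1.118 + 4.582) / 3
R_bar = 10.228 / 3 = 3.4093333
sigma_hat = R_bar / d2 = 3.4093333 / 2.326 = 1.4657

1.4657


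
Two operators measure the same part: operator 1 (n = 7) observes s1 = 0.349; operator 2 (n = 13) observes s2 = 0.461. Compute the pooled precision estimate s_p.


s_p = sqrt(((n1-1)*s1^2 + (n2-1)*s2^2) / (n1+n2-2))
numerator = (7-1)*0.349^2 + (13-1)*0.461^2 = 0.730806 + 2.550252 = 3.281058
denominator = 7 + 13 - 2 = 18
s_p^2 = 3.281058 / 18 = 0.182281
s_p = sqrt(0.182281) = 0.4269

0.4269


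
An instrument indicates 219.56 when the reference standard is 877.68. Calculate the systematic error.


Systematic error = measured - true
= 219.56 - 877.68
= -658.1200

-658.1200


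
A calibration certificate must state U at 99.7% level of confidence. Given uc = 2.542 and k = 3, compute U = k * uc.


U = k * uc
U = 3 * 2.542
U = 7.6260

7.6260


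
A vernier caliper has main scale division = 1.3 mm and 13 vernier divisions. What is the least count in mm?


LC = MSD / n_div
= 1.3 / 13
= 0.1000

0.1000


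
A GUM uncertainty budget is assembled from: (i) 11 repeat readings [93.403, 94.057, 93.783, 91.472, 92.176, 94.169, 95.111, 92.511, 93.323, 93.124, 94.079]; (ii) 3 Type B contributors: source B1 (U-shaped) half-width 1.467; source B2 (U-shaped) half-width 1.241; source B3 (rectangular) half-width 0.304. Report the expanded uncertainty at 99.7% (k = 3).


mean = (93.403 + 94.057 + 93.783 + 91.472 + 92.176 + 94.169 + 95.111 + 92.511 + 93.323 + 93.124 + 94.079) / 11 = 93.38254545
s = sqrt(sum((x - mean)^2)/(n-1)) = 1.0316349
u_A = s / sqrt(n) = 1.0316349 / sqrt(11) = 0.31104963
u_B1 = 1.467 / sqrt(2) = 1.0373256
u_B2 = 1.241 / sqrt(2) = 0.87751952
u_B3 = 0.304 / sqrt(3) = 0.17551448
uc = sqrt(0.31104963^2 + 1.0373256^2 + 0.87751952^2 + 0.17551448^2) = 1.4048637
U = k * uc = 3 * 1.4048637
U = 4.2146

4.2146


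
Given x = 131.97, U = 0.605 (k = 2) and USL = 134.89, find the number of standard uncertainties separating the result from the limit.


u = U / k = 0.605 / 2 = 0.3025
margin = |USL - x| = |134.89 - 131.97| = 2.92
z = margin / u = 2.92 / 0.3025
z = 9.6529

9.6529


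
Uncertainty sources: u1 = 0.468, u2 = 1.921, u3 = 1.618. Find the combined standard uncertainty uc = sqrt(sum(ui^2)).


uc = sqrt(0.468^2 + 1.921^2 + 1.618^2)
uc = sqrt(6.527189)
uc = 2.5548

2.5548


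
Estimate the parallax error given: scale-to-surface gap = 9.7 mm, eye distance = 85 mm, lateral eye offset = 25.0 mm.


error = h * offset / d
= 9.7 * 25.0 / 85
= 2.8529

2.8529


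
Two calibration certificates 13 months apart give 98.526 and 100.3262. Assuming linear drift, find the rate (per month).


rate = (v2 - v1) / months
= (100.3262 - 98.526) / 13
= 1.8002 / 13
= 0.1385

0.1385


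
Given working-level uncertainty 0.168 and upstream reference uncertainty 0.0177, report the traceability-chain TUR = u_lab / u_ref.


TUR = u_lab / u_ref
= 0.168 / 0.0177
= 9.4915

9.4915


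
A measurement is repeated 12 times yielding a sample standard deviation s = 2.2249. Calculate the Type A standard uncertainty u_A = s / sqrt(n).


u_A = s / sqrt(n)
u_A = 2.2249 / sqrt(12)
u_A = 2.2249 / 3.4641016
u_A = 0.6423

0.6423


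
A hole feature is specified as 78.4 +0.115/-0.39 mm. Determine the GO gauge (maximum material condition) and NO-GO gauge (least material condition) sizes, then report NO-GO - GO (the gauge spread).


GO = nominal - lower_tol (smallest hole = maximum material condition)
GO = 78.4 - 0.39 = 78.01
NO-GO = nominal + upper_tol (largest hole = least material condition)
NO-GO = 78.4 + 0.115 = 78.515
spread = NO-GO - GO = 78.515 - 78.01 = 0.5050

0.5050


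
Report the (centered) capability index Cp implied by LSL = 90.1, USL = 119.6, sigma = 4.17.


Cp = (USL - LSL) / (6 * sigma)
= (119.6 - 90.1) / (6 * 4.17)
= 29.5000 / 25.0200
= 1.1791

1.1791


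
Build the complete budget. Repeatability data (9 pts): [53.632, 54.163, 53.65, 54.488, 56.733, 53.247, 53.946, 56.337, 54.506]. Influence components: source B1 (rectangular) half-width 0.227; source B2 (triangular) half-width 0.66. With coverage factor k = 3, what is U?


mean = (53.632 + 54.163 + 53.65 + 54.488 + 56.733 + 53.247 + 53.946 + 56.337 + 54.506) / 9 = 54.52244444
s = sqrt(sum((x - mean)^2)/(n-1)) = 1.2156748
u_A = s / sqrt(n) = 1.2156748 / sqrt(9) = 0.40522493
u_B1 = 0.227 / sqrt(3) = 0.13105851
u_B2 = 0.66 / sqrt(6) = 0.26944387
uc = sqrt(0.40522493^2 + 0.13105851^2 + 0.26944387^2) = 0.50396783
U = k * uc = 3 * 0.50396783
U = 1.5119

1.5119


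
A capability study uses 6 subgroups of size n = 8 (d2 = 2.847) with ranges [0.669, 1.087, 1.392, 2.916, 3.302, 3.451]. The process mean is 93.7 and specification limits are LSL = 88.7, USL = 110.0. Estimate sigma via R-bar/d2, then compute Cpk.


R_bar = (0.669 + 1.087 + 1.392 + 2.916 + 3.302 + 3.451) / 6 = 2.1361667
sigma = R_bar / d2 = 2.1361667 / 2.847 = 0.75032199
Cp = (USL - LSL)/(6*sigma) = (110.0 - 88.7)/(6*0.75032199) = 4.7313
Cpu = (110.0 - 93.7)/(3*0.75032199) = 7.2413
Cpl = (93.7 - 88.7)/(3*0.75032199) = 2.2213
Cpk = min(Cpu, Cpl) = 2.2213

2.2213


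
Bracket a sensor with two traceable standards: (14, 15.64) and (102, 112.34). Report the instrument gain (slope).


slope = (y2 - y1) / (x2 - x1)
= (112.34 - 15.64) / (102 - 14)
= 96.7000 / 88
= 1.0989

1.0989


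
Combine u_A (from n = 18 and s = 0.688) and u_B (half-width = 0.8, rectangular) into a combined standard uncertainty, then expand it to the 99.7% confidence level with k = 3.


u_A = s / sqrt(n) = 0.688 / sqrt(18) = 0.16216316
u_B = half_width / sqrt(3) = 0.8 / sqrt(3) = 0.46188022
uc = sqrt(u_A^2 + u_B^2) = sqrt(0.16216316^2 + 0.46188022^2) = 0.48952041
U = k * uc = 3 * 0.48952041
U = 1.4686

1.4686


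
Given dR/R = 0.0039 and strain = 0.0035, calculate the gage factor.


GF = (dR/R) / epsilon
= 0.0039 / 0.0035
= 1.1143

1.1143


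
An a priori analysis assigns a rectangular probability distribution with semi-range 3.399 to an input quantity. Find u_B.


u_B = half_width / sqrt(3)
u_B = 3.399 / 1.7320508
u_B = 1.9624

1.9624


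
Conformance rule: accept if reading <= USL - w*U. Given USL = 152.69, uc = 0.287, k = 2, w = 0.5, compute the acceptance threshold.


U = k * uc = 2 * 0.287 = 0.574
guard band g = w * U = 0.5 * 0.574 = 0.287
AL = USL - g = 152.69 - 0.287
AL = 152.4030

152.4030


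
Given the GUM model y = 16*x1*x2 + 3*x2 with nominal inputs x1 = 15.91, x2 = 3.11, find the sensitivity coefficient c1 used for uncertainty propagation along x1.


y = 16*x1*x2 + 3*x2
dy/dx1 = 16*x2
Evaluate at x2 = 3.11: c1 = 16 * 3.11
c1 = 49.7600

49.7600


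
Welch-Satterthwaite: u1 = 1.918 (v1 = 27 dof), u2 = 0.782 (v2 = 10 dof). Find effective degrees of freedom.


uc = sqrt(u1^2 + u2^2) = sqrt(1.918^2 + 0.782^2) = 2.0712914
v_eff = uc^4 / (u1^4/v1 + u2^4/v2)
= 2.0712914^4 / (1.918^4/27 + 0.782^4/10)
= 18.406228 / 0.53861876
v_eff = 34.1730

34.1730


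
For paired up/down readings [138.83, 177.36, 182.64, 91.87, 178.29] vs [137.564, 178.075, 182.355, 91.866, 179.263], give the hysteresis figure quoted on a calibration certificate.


|138.83 - 137.564| = 1.2660
|177.36 - 178.075| = 0.7150
|182.64 - 182.355| = 0.2850
|91.87 - 91.866| = 0.0040
|178.29 - 179.263| = 0.9730
hysteresis = max(diffs) = 1.2660

1.2660


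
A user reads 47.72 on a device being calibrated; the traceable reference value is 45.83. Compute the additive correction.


Correction = standard - reading
= 45.83 - 47.72
= -1.8900

-1.8900


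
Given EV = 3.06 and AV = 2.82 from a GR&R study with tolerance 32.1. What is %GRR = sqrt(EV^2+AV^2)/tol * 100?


GRR = sqrt(EV^2 + AV^2) = sqrt(3.06^2 + 2.82^2) = 4.1612498
%GRR = GRR / tol * 100 = 4.1612498 / 32.1 * 100
%GRR = 12.9634

12.9634


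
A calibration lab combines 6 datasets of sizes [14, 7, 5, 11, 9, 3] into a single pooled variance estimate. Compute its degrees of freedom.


nu = sum_i (n_i - 1)
nu = ((14 - 1) + (7 - 1) + (5 - 1) + (11 - 1) + (9 - 1) + (3 - 1))
nu = 13 + 6 + 4 + 10 + 8 + 2
nu = 43

43


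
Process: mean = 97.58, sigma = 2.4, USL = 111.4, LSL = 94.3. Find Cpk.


Cpu = (USL - mean) / (3*sigma) = (111.4 - 97.58) / (3*2.4) = 1.9194
Cpl = (mean - LSL) / (3*sigma) = (97.58 - 94.3) / (3*2.4) = 0.4556
Cpk = min(Cpu, Cpl) = 0.4556

0.4556


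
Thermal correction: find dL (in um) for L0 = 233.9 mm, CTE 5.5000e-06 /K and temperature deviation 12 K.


dL = L * alpha * dT
= 233.9 * 5.5000e-06 * 12
= 0.0154374 mm
dL_um = 0.0154374 * 1000 = 15.4374 um

15.4374


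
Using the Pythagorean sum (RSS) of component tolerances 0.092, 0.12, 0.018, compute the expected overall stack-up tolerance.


RSS = sqrt(0.092^2 + 0.12^2 + 0.018^2)
= sqrt(0.023188)
= 0.1523

0.1523


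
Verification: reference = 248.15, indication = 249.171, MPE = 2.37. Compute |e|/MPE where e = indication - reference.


e = indication - reference = 249.171 - 248.15 = 1.0210
|e| = 1.0210
ratio = |e| / MPE = 1.0210 / 2.37
ratio = 0.4308

0.4308


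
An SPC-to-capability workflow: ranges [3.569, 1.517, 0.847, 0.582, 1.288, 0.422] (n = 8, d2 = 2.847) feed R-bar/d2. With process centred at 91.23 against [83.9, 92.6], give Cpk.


R_bar = (3.569 + 1.517 + 0.847 + 0.582 + 1.288 + 0.422) / 6 = 1.3708333
sigma = R_bar / d2 = 1.3708333 / 2.847 = 0.48150098
Cp = (USL - LSL)/(6*sigma) = (92.6 - 83.9)/(6*0.48150098) = 3.0114
Cpu = (92.6 - 91.23)/(3*0.48150098) = 0.9484
Cpl = (91.23 - 83.9)/(3*0.48150098) = 5.0744
Cpk = min(Cpu, Cpl) = 0.9484

0.9484


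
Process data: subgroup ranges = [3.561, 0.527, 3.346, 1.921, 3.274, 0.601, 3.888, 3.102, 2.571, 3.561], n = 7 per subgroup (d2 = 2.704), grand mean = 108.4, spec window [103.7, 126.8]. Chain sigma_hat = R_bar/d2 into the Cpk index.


R_bar = (3.561 + 0.527 + 3.346 + 1.921 + 3.274 + 0.601 + 3.888 + 3.102 + 2.571 + 3.561) / 10 = 2.6352
sigma = R_bar / d2 = 2.6352 / 2.704 = 0.97455621
Cp = (USL - LSL)/(6*sigma) = (126.8 - 103.7)/(6*0.97455621) = 3.9505
Cpu = (126.8 - 108.4)/(3*0.97455621) = 6.2935
Cpl = (108.4 - 103.7)/(3*0.97455621) = 1.6076
Cpk = min(Cpu, Cpl) = 1.6076

1.6076


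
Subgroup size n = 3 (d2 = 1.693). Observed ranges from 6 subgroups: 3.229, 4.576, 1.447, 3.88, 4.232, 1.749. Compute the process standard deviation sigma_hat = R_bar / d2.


R_bar = (3.229 + 4.576 + 1.447 + 3.88 + 4.232 + 1.749) / 6
R_bar = 19.113 / 6 = 3.1855
sigma_hat = R_bar / d2 = 3.1855 / 1.693 = 1.8816

1.8816


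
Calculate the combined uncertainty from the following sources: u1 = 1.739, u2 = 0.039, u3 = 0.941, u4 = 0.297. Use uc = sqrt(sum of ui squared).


uc = sqrt(1.739^2 + 0.039^2 + 0.941^2 + 0.297^2)
uc = sqrt(3.999332)
uc = 1.9998

1.9998


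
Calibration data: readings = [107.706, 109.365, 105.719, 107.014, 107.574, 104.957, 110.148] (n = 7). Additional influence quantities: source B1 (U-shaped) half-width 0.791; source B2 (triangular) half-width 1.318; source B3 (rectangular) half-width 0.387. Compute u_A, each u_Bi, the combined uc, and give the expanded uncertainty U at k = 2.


mean = (107.706 + 109.365 + 105.719 + 107.014 + 107.574 + 104.957 + 110.148) / 7 = 107.4975714
s = sqrt(sum((x - mean)^2)/(n-1)) = 1.8444966
u_A = s / sqrt(n) = 1.8444966 / sqrt(7) = 0.69715419
u_B1 = 0.791 / sqrt(2) = 0.55932146
u_B2 = 1.318 / sqrt(6) = 0.53807125
u_B3 = 0.387 / sqrt(3) = 0.22343455
uc = sqrt(0.69715419^2 + 0.55932146^2 + 0.53807125^2 + 0.22343455^2) = 1.0669152
U = k * uc = 2 * 1.0669152
U = 2.1338

2.1338


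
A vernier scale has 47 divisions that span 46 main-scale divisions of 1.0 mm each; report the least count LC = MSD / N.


LC = MSD / n_div
= 1.0 / 47
= 0.0213

0.0213


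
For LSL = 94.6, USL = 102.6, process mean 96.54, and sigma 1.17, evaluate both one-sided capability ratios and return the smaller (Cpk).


Cpu = (USL - mean) / (3*sigma) = (102.6 - 96.54) / (3*1.17) = 1.7265
Cpl = (mean - LSL) / (3*sigma) = (96.54 - 94.6) / (3*1.17) = 0.5527
Cpk = min(Cpu, Cpl) = 0.5527

0.5527


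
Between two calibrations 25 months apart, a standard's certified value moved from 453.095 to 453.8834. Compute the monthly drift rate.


rate = (v2 - v1) / months
= (453.8834 - 453.095) / 25
= 0.7884 / 25
= 0.0315

0.0315


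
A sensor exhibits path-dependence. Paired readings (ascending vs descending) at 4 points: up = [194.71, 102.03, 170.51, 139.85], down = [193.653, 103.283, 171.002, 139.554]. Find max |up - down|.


|194.71 - 193.653| = 1.0570
|102.03 - 103.283| = 1.2530
|170.51 - 171.002| = 0.4920
|139.85 - 139.554| = 0.2960
hysteresis = max(diffs) = 1.2530

1.2530


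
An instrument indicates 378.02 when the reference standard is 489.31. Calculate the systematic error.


Systematic error = measured - true
= 378.02 - 489.31
= -111.2900

-111.2900


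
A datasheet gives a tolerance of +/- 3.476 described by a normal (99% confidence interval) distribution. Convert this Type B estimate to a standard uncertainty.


u_B = half_width / 2.576
u_B = 3.476 / 2.576
u_B = 1.3494

1.3494


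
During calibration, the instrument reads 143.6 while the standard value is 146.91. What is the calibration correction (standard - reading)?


Correction = standard - reading
= 146.91 - 143.6
= 3.3100

3.3100


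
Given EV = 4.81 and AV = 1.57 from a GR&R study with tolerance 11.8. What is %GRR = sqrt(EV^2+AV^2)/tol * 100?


GRR = sqrt(EV^2 + AV^2) = sqrt(4.81^2 + 1.57^2) = 5.0597431
%GRR = GRR / tol * 100 = 5.0597431 / 11.8 * 100
%GRR = 42.8792

42.8792


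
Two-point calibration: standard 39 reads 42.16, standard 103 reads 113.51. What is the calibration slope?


slope = (y2 - y1) / (x2 - x1)
= (113.51 - 42.16) / (103 - 39)
= 71.3500 / 64
= 1.1148

1.1148


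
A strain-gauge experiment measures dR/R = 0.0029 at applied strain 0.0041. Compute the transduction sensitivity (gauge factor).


GF = (dR/R) / epsilon
= 0.0029 / 0.0041
= 0.7073

0.7073


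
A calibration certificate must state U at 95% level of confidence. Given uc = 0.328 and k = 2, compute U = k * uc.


U = k * uc
U = 2 * 0.328
U = 0.6560

0.6560


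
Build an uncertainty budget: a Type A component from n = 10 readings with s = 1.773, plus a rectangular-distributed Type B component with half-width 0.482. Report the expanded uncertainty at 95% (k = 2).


u_A = s / sqrt(n) = 1.773 / sqrt(10) = 0.56067183
u_B = half_width / sqrt(3) = 0.482 / sqrt(3) = 0.27828283
uc = sqrt(u_A^2 + u_B^2) = sqrt(0.56067183^2 + 0.27828283^2) = 0.62593469
U = k * uc = 2 * 0.62593469
U = 1.2519

1.2519


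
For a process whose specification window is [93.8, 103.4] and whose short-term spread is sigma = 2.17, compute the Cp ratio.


Cp = (USL - LSL) / (6 * sigma)
= (103.4 - 93.8) / (6 * 2.17)
= 9.6000 / 13.0200
= 0.7373

0.7373


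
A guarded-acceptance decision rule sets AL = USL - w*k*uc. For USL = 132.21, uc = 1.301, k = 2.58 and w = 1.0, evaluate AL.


U = k * uc = 2.58 * 1.301 = 3.35658
guard band g = w * U = 1.0 * 3.35658 = 3.35658
AL = USL - g = 132.21 - 3.35658
AL = 128.8534

128.8534


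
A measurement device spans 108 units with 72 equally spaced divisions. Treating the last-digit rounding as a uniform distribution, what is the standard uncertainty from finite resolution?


resolution = range / divisions
resolution = 108 / 72 = 1.5
u_res = resolution / (2*sqrt(3))
u_res = 1.5 / 3.4641016
u_res = 0.4330

0.4330


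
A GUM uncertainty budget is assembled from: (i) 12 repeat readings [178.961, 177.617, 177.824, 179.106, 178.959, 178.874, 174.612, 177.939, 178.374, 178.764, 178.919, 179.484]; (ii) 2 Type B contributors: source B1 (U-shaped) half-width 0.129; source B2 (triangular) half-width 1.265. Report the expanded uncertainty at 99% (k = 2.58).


mean = (178.961 + 177.617 + 177.824 + 179.106 + 178.959 + 178.874 + 174.612 + 177.939 + 178.374 + 178.764 + 178.919 + 179.484) / 12 = 178.2860833
s = sqrt(sum((x - mean)^2)/(n-1)) = 1.2890627
u_A = s / sqrt(n) = 1.2890627 / sqrt(12) = 0.37212035
u_B1 = 0.129 / sqrt(2) = 0.091216775
u_B2 = 1.265 / sqrt(6) = 0.51643409
uc = sqrt(0.37212035^2 + 0.091216775^2 + 0.51643409^2) = 0.64303828
U = k * uc = 2.58 * 0.64303828
U = 1.6590

1.6590


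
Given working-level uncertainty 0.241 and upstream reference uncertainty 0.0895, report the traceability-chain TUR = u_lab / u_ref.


TUR = u_lab / u_ref
= 0.241 / 0.0895
= 2.6927

2.6927


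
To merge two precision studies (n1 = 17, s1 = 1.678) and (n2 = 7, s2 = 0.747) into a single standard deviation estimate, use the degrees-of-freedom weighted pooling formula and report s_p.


s_p = sqrt(((n1-1)*s1^2 + (n2-1)*s2^2) / (n1+n2-2))
numerator = (17-1)*1.678^2 + (7-1)*0.747^2 = 45.050944 + 3.348054 = 48.398998
denominator = 17 + 7 - 2 = 22
s_p^2 = 48.398998 / 22 = 2.1999545
s_p = sqrt(2.1999545) = 1.4832

1.4832


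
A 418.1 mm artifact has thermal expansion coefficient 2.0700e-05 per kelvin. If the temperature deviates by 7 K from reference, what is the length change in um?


dL = L * alpha * dT
= 418.1 * 2.0700e-05 * 7
= 0.0605827 mm
dL_um = 0.0605827 * 1000 = 60.5827 um

60.5827


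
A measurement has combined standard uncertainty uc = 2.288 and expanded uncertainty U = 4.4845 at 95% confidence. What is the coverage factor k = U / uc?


k = U / uc
k = 4.4845 / 2.288
k = 1.96

1.96


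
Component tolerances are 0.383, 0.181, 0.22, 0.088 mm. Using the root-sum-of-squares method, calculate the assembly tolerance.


RSS = sqrt(0.383^2 + 0.181^2 + 0.22^2 + 0.088^2)
= sqrt(0.235594)
= 0.4854

0.4854


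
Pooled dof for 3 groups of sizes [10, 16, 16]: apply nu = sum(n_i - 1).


nu = sum_i (n_i - 1)
nu = ((10 - 1) + (16 - 1) + (16 - 1))
nu = 9 + 15 + 15
nu = 39

39


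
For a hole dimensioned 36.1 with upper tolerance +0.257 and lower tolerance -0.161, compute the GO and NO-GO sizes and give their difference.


GO = nominal - lower_tol (smallest hole = maximum material condition)
GO = 36.1 - 0.161 = 35.939
NO-GO = nominal + upper_tol (largest hole = least material condition)
NO-GO = 36.1 + 0.257 = 36.357
spread = NO-GO - GO = 36.357 - 35.939 = 0.4180

0.4180


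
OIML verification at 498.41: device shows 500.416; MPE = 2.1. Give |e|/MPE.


e = indication - reference = 500.416 - 498.41 = 2.0060
|e| = 2.0060
ratio = |e| / MPE = 2.0060 / 2.1
ratio = 0.9552

0.9552


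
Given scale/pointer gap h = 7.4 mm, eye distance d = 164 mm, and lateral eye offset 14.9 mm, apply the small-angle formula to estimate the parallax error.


error = h * offset / d
= 7.4 * 14.9 / 164
= 0.6723

0.6723


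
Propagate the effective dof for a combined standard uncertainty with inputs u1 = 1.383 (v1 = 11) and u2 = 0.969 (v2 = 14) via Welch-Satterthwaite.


uc = sqrt(u1^2 + u2^2) = sqrt(1.383^2 + 0.969^2) = 1.6886829
v_eff = uc^4 / (u1^4/v1 + u2^4/v2)
= 1.6886829^4 / (1.383^4/11 + 0.969^4/14)
= 8.1319074 / 0.39555477
v_eff = 20.5582

20.5582


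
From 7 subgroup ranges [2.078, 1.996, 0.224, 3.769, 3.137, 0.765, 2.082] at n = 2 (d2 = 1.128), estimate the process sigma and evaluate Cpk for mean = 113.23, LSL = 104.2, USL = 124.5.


R_bar = (2.078 + 1.996 + 0.224 + 3.769 + 3.137 + 0.765 + 2.082) / 7 = 2.0072857
sigma = R_bar / d2 = 2.0072857 / 1.128 = 1.7795086
Cp = (USL - LSL)/(6*sigma) = (124.5 - 104.2)/(6*1.7795086) = 1.9013
Cpu = (124.5 - 113.23)/(3*1.7795086) = 2.1111
Cpl = (113.23 - 104.2)/(3*1.7795086) = 1.6915
Cpk = min(Cpu, Cpl) = 1.6915

1.6915


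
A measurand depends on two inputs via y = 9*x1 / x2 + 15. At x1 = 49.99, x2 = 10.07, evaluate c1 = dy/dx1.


y = 9*x1 / x2 + 15
dy/dx1 = 9/x2
Evaluate at x2 = 10.07: c1 = 9 / 10.07
c1 = 0.8937

0.8937


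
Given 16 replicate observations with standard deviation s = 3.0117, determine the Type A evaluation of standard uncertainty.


u_A = s / sqrt(n)
u_A = 3.0117 / sqrt(16)
u_A = 3.0117 / 4
u_A = 0.7529

0.7529


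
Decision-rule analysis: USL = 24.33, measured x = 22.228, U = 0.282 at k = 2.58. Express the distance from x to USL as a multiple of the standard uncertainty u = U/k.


u = U / k = 0.282 / 2.58 = 0.10930233
margin = |USL - x| = |24.33 - 22.228| = 2.102
z = margin / u = 2.102 / 0.10930233
z = 19.2311

19.2311


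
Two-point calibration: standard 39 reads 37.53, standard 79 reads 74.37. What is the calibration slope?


slope = (y2 - y1) / (x2 - x1)
= (74.37 - 37.53) / (79 - 39)
= 36.8400 / 40
= 0.9210

0.9210


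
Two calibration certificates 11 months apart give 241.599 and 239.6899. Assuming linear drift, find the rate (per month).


rate = (v2 - v1) / months
= (239.6899 - 241.599) / 11
= -1.9091 / 11
= -0.1736

-0.1736


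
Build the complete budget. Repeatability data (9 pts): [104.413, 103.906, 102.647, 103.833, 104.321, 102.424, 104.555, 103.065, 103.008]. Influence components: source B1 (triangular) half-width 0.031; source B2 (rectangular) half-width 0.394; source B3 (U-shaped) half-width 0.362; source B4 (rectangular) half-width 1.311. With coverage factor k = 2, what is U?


mean = (104.413 + 103.906 + 102.647 + 103.833 + 104.321 + 102.424 + 104.555 + 103.065 + 103.008) / 9 = 103.5746667
s = sqrt(sum((x - mean)^2)/(n-1)) = 0.8033413
u_A = s / sqrt(n) = 0.8033413 / sqrt(9) = 0.26778043
u_B1 = 0.031 / sqrt(6) = 0.012655697
u_B2 = 0.394 / sqrt(3) = 0.22747601
u_B3 = 0.362 / sqrt(2) = 0.25597265
u_B4 = 1.311 / sqrt(3) = 0.7569062
uc = sqrt(0.26778043^2 + 0.012655697^2 + 0.22747601^2 + 0.25597265^2 + 0.7569062^2) = 0.87294951
U = k * uc = 2 * 0.87294951
U = 1.7459

1.7459


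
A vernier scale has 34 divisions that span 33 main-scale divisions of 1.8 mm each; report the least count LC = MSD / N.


LC = MSD / n_div
= 1.8 / 34
= 0.0529

0.0529


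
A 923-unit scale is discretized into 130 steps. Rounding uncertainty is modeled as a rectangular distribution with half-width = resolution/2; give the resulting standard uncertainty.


resolution = range / divisions
resolution = 923 / 130 = 7.1
u_res = resolution / (2*sqrt(3))
u_res = 7.1 / 3.4641016
u_res = 2.0496

2.0496


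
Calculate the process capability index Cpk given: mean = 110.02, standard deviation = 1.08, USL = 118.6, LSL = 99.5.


Cpu = (USL - mean) / (3*sigma) = (118.6 - 110.02) / (3*1.08) = 2.6481
Cpl = (mean - LSL) / (3*sigma) = (110.02 - 99.5) / (3*1.08) = 3.2469
Cpk = min(Cpu, Cpl) = 2.6481

2.6481


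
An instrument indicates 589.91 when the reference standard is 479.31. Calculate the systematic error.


Systematic error = measured - true
= 589.91 - 479.31
= 110.6000

110.6000


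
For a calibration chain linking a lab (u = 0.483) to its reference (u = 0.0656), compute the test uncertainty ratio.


TUR = u_lab / u_ref
= 0.483 / 0.0656
= 7.3628

7.3628


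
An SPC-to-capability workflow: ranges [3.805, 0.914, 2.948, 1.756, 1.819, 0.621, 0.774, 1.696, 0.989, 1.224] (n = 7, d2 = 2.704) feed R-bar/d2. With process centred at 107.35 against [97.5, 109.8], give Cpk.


R_bar = (3.805 + 0.914 + 2.948 + 1.756 + 1.819 + 0.621 + 0.774 + 1.696 + 0.989 + 1.224) / 10 = 1.6546
sigma = R_bar / d2 = 1.6546 / 2.704 = 0.61190828
Cp = (USL - LSL)/(6*sigma) = (109.8 - 97.5)/(6*0.61190828) = 3.3502
Cpu = (109.8 - 107.35)/(3*0.61190828) = 1.3346
Cpl = (107.35 - 97.5)/(3*0.61190828) = 5.3657
Cpk = min(Cpu, Cpl) = 1.3346

1.3346


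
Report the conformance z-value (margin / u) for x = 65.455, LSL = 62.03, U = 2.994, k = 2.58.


u = U / k = 2.994 / 2.58 = 1.1604651
margin = |LSL - x| = |62.03 - 65.455| = 3.425
z = margin / u = 3.425 / 1.1604651
z = 2.9514

2.9514


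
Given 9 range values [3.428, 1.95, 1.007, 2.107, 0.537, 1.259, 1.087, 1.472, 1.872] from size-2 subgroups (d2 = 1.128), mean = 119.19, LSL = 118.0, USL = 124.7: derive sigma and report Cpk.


R_bar = (3.428 + 1.95 + 1.007 + 2.107 + 0.537 + 1.259 + 1.087 + 1.472 + 1.872) / 9 = 1.6354444
sigma = R_bar / d2 = 1.6354444 / 1.128 = 1.4498621
Cp = (USL - LSL)/(6*sigma) = (124.7 - 118.0)/(6*1.4498621) = 0.7702
Cpu = (124.7 - 119.19)/(3*1.4498621) = 1.2668
Cpl = (119.19 - 118.0)/(3*1.4498621) = 0.2736
Cpk = min(Cpu, Cpl) = 0.2736

0.2736


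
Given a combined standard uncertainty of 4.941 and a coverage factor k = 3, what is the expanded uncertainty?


U = k * uc
U = 3 * 4.941
U = 14.8230

14.8230


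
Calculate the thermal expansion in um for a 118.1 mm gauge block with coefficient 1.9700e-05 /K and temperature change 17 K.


dL = L * alpha * dT
= 118.1 * 1.9700e-05 * 17
= 0.0395517 mm
dL_um = 0.0395517 * 1000 = 39.5517 um

39.5517


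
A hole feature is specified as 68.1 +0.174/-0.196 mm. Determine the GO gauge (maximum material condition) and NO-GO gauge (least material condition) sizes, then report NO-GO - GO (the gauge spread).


GO = nominal - lower_tol (smallest hole = maximum material condition)
GO = 68.1 - 0.196 = 67.904
NO-GO = nominal + upper_tol (largest hole = least material condition)
NO-GO = 68.1 + 0.174 = 68.274
spread = NO-GO - GO = 68.274 - 67.904 = 0.3700

0.3700


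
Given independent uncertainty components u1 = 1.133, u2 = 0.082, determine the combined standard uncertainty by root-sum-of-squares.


uc = sqrt(1.133^2 + 0.082^2)
uc = sqrt(1.290413)
uc = 1.1360

1.1360


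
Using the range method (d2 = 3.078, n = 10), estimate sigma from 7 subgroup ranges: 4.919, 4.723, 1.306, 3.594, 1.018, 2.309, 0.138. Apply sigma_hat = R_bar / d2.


R_bar = (4.919 + 4.723 + 1.306 + 3.594 + 1.018 + 2.309 + 0.138) / 7
R_bar = 18.007 / 7 = 2.5724286
sigma_hat = R_bar / d2 = 2.5724286 / 3.078 = 0.8357

0.8357


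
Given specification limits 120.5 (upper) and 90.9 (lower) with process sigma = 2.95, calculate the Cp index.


Cp = (USL - LSL) / (6 * sigma)
= (120.5 - 90.9) / (6 * 2.95)
= 29.6000 / 17.7000
= 1.6723

1.6723


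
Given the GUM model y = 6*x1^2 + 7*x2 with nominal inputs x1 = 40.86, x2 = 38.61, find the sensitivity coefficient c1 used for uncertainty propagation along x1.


y = 6*x1^2 + 7*x2
dy/dx1 = 2*6*x1
Evaluate at x1 = 40.86: c1 = 12 * 40.86
c1 = 490.3200

490.3200


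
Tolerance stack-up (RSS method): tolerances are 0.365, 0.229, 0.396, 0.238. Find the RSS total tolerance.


RSS = sqrt(0.365^2 + 0.229^2 + 0.396^2 + 0.238^2)
= sqrt(0.399126)
= 0.6318

0.6318


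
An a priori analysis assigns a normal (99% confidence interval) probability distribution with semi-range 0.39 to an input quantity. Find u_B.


u_B = half_width / 2.576
u_B = 0.39 / 2.576
u_B = 0.1514

0.1514


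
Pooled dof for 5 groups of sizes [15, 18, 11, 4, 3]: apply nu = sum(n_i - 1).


nu = sum_i (n_i - 1)
nu = ((15 - 1) + (18 - 1) + (11 - 1) + (4 - 1) + (3 - 1))
nu = 14 + 17 + 10 + 3 + 2
nu = 46

46


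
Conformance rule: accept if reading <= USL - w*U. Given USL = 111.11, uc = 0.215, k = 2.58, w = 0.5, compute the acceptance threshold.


U = k * uc = 2.58 * 0.215 = 0.5547
guard band g = w * U = 0.5 * 0.5547 = 0.27735
AL = USL - g = 111.11 - 0.27735
AL = 110.8327

110.8327


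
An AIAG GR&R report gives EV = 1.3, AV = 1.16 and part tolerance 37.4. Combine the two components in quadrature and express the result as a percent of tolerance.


GRR = sqrt(EV^2 + AV^2) = sqrt(1.3^2 + 1.16^2) = 1.7422973
%GRR = GRR / tol * 100 = 1.7422973 / 37.4 * 100
%GRR = 4.6585

4.6585


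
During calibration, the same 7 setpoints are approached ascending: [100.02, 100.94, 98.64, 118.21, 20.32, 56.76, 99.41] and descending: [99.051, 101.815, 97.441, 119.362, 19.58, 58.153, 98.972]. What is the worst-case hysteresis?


|100.02 - 99.051| = 0.9690
|100.94 - 101.815| = 0.8750
|98.64 - 97.441| = 1.1990
|118.21 - 119.362| = 1.1520
|20.32 - 19.58| = 0.7400
|56.76 - 58.153| = 1.3930
|99.41 - 98.972| = 0.4380
hysteresis = max(diffs) = 1.3930

1.3930


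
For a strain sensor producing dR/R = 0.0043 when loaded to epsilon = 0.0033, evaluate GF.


GF = (dR/R) / epsilon
= 0.0043 / 0.0033
= 1.3030

1.3030


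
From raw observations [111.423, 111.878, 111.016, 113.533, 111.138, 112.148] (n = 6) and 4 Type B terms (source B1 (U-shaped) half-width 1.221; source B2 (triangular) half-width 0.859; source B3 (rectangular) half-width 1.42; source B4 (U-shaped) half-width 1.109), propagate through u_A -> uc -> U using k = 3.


mean = (111.423 + 111.878 + 111.016 + 113.533 + 111.138 + 112.148) / 6 = 111.856
s = sqrt(sum((x - mean)^2)/(n-1)) = 0.92808297
u_A = s / sqrt(n) = 0.92808297 / sqrt(6) = 0.37888829
u_B1 = 1.221 / sqrt(2) = 0.86337738
u_B2 = 0.859 / sqrt(6) = 0.35068528
u_B3 = 1.42 / sqrt(3) = 0.81983738
u_B4 = 1.109 / sqrt(2) = 0.78418142
uc = sqrt(0.37888829^2 + 0.86337738^2 + 0.35068528^2 + 0.81983738^2 + 0.78418142^2) = 1.5162555
U = k * uc = 3 * 1.5162555
U = 4.5488

4.5488


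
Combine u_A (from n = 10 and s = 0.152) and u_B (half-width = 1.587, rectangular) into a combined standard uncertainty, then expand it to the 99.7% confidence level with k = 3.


u_A = s / sqrt(n) = 0.152 / sqrt(10) = 0.04806662
u_B = half_width / sqrt(3) = 1.587 / sqrt(3) = 0.91625488
uc = sqrt(u_A^2 + u_B^2) = sqrt(0.04806662^2 + 0.91625488^2) = 0.9175148
U = k * uc = 3 * 0.9175148
U = 2.7525

2.7525


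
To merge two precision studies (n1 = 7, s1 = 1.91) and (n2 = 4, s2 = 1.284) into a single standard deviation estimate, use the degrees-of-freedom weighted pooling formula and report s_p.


s_p = sqrt(((n1-1)*s1^2 + (n2-1)*s2^2) / (n1+n2-2))
numerator = (7-1)*1.91^2 + (4-1)*1.284^2 = 21.8886 + 4.945968 = 26.834568
denominator = 7 + 4 - 2 = 9
s_p^2 = 26.834568 / 9 = 2.9816187
s_p = sqrt(2.9816187) = 1.7267

1.7267


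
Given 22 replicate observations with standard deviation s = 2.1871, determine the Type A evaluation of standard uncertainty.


u_A = s / sqrt(n)
u_A = 2.1871 / sqrt(22)
u_A = 2.1871 / 4.6904158
u_A = 0.4663

0.4663


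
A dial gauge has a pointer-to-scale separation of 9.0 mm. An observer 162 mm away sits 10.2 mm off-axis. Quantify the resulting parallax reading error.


error = h * offset / d
= 9.0 * 10.2 / 162
= 0.5667

0.5667


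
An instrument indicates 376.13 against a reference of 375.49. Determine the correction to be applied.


Correction = standard - reading
= 375.49 - 376.13
= -0.6400

-0.6400


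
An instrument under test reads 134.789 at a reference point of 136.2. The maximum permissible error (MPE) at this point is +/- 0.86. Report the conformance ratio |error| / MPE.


e = indication - reference = 134.789 - 136.2 = -1.4110
|e| = 1.4110
ratio = |e| / MPE = 1.4110 / 0.86
ratio = 1.6407

1.6407


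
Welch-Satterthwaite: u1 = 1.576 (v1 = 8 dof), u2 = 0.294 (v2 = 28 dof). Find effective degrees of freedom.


uc = sqrt(u1^2 + u2^2) = sqrt(1.576^2 + 0.294^2) = 1.6031881
v_eff = uc^4 / (u1^4/v1 + u2^4/v2)
= 1.6031881^4 / (1.576^4/8 + 0.294^4/28)
= 6.6059902 / 0.77140973
v_eff = 8.5635

8.5635
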